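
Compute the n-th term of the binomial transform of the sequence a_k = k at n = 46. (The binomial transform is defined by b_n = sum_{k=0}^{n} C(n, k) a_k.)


With a_k = k, b_n = sum_{k=0}^{n} C(n, k) k. Using k * C(n, k) = n * C(n-1, k-1) gives b_n = n * sum_{k>=1} C(n-1, k-1) = n * 2^(n-1).
For n = 46: 46 * 2^45 = 46 * 35184372088832 = 1618481116086272.

1618481116086272


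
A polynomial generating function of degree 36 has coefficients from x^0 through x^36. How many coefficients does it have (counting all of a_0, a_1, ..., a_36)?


A polynomial of degree 36 takes the form a_0 + a_1 x + ... + a_36 x^36.
The number of coefficients is 36 + 1 = 37.

37


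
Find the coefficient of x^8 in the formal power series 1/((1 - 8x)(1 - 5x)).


By partial fractions or Cauchy convolution:
The coefficient equals sum_{k=0}^{8} 8^k * 5^(8-k).
= 44088201

44088201


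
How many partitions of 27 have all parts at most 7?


Using the generating function (1-x)^(-1)(1-x^2)^(-1)...(1-x^7)^(-1),
the coefficient of x^27 counts these restricted partitions.
Result = 1175

1175


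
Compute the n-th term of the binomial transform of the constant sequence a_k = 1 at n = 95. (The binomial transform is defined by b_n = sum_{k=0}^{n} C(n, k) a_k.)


With a_k = 1 for all k, b_n = sum_{k=0}^{n} C(n, k) = 2^n by the binomial theorem.
For n = 95: 2^95 = 39614081257132168796771975168.

39614081257132168796771975168


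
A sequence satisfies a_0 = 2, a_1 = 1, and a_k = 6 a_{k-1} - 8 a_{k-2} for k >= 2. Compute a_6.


The characteristic equation is t^2 - 6 t + 8 = 0, with roots r_1 = 4 and r_2 = 2 (so c_1 = r_1 + r_2, c_2 = -r_1 r_2 as required).
One can use the closed form a_n = A r_1^n + B r_2^n, but direct iteration is more reliable:
a_0 = 2, a_1 = 1, a_2 = -10, a_3 = -68, a_4 = -328, a_5 = -1424, a_6 = -5920.
So a_6 = -5920.

-5920


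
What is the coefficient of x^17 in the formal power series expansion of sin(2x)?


The Maclaurin series is sin(t) = sum_{k>=0} (-1)^k t^(2k+1) / (2k+1)!, so substituting t = 2x, only odd powers of x are nonzero, with coefficient of x^(2k+1) equal to (-1)^k 2^(2k+1) / (2k+1)!.
Write 17 = 2*8 + 1, giving the coefficient (-1)^8 * 2^17 / 17! = 131072/355687428096000 = 4/10854718875.

4/10854718875


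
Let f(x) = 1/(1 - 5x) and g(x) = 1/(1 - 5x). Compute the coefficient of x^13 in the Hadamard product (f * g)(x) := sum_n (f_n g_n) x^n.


f has coefficients f_k = 5^k and g has coefficients g_k = 5^k, so the Hadamard product has coefficient (f*g)_k = 5^k * 5^k = 25^k.
For k = 13: 25^13 = 1490116119384765625.

1490116119384765625


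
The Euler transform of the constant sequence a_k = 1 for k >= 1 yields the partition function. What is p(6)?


The Euler transform converts the sequence a_k = 1 into the number of integer partitions.
Using the recurrence or dynamic programming:
p(6) = 11

11


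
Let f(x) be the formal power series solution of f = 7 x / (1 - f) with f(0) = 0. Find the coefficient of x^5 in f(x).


Apply Lagrange inversion: f = 7 x * phi(f) with phi(t) = 1/(1 - t), so
[x^n] f = 7^n * (1/n) [t^(n-1)] phi(t)^n = 7^n * (1/n) [t^(n-1)] (1 - t)^(-n) = 7^n * (1/n) C(2n - 2, n - 1) = 7^n * C_{n-1}.
For n = 5: C_4 = C(8, 4) / 5 = 70/5 = 14.
With the 7^5 = 16807 factor, the coefficient is 16807 * 14 = 235298.

235298


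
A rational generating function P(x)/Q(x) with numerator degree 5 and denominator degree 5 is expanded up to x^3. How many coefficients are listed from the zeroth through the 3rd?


Expanding up to x^3 gives the coefficients for x^0, x^1, ..., x^3.
That is 3 + 1 = 4 coefficients in total.

4


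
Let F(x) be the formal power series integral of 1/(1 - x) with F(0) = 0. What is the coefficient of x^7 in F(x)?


1/(1 - x) = sum_{k>=0} x^k. Integrating termwise and using F(0) = 0 gives
F(x) = sum_{k>=0} x^(k+1) / (k+1) = sum_{m>=1} x^m / m = -ln(1 - x).
So the coefficient of x^7 is 1/7 = 1/7.

1/7


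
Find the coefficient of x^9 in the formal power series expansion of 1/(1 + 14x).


Write 1/(1 + c x) = 1/(1 - (-c) x) and apply the geometric-series identity
1/(1 - y) = sum_{k>=0} y^k to get 1/(1 + c x) = sum_{k>=0} (-c)^k x^k.
So the coefficient of x^k is (-c)^k = (-1)^k * c^k.
Here c = 14 and k = 9:
(-14)^9 = -1 * 20661046784 = -20661046784

-20661046784


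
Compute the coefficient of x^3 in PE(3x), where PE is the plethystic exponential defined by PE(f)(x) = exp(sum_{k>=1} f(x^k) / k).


With f(x) = 3x, the exponent is sum_{k>=1} 3 x^k / k = 3 * (-ln(1 - x)). Exponentiating:
PE(3x) = exp(-3 ln(1 - x)) = 1/(1 - x)^3.
By the negative binomial expansion, [x^n] 1/(1 - x)^3 = C(n + 2, 2).
For n = 3: C(5, 2) = 10.

10


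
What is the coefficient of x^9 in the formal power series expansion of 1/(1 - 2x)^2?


The general identity 1/(1 - c x)^r = sum_{k>=0} c^k C(k + r - 1, r - 1) x^k follows by substituting y = c x into 1/(1 - y)^r = sum_{k>=0} C(k + r - 1, r - 1) y^k.
For c = 2, r = 2, k = 9:
2^9 * C(10, 1) = 512 * 10 = 5120.

5120


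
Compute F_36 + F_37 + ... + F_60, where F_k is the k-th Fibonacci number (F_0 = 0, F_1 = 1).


Use the identity sum_{k=0}^{N} F_k = F_{N+2} - 1 (which follows from F_{k+2} - F_{k+1} = F_k). Then
sum_{k=36}^{60} F_k = (F_{62} - 1) - (F_{37} - 1) = F_{62} - F_{37}.
Computing: F_{62} = 4052739537881, F_{37} = 24157817, so
Sum = 4052739537881 - 24157817 = 4052715380064.

4052715380064


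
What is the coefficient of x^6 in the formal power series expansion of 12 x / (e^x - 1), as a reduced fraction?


The exponential generating function for Bernoulli numbers is
x / (e^x - 1) = sum_{k>=0} B_k x^k / k!.
So the coefficient of x^6 in 12 x / (e^x - 1) is 12 B_6 / 6!.
Computing: B_6 = 1/42, 6! = 720, giving
12 * 1/42 / 720 = 1/2520.

1/2520


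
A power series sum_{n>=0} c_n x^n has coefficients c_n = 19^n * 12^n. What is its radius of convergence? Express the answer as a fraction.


By the root test (Cauchy-Hadamard), the radius is R = 1 / limsup_n |c_n|^(1/n).
Here |c_n|^(1/n) = (19^n * 12^n)^(1/n) = 19 * 12 = 228 for all n.
So R = 1/228 = 1/228.

1/228


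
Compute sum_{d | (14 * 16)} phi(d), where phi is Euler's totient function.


First, 14 * 16 = 224. One classical identity is sum_{d | n} phi(d) = n (each k in [1, n] has a unique gcd with n, and among the k's with gcd(k, n) = n/d there are phi(d) of them). So the sum equals 224. We also verify directly:
Divisors of 224: 1, 2, 4, 7, 8, 14, 16, 28, 32, 56, 112, 224.
phi values: 1, 1, 2, 6, 4, 6, 8, 12, 16, 24, 48, 96.
Sum = 224.

224


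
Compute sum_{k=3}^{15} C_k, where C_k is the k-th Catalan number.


C_3 through C_15: 5, 14, 42, 132, 429, 1430, 4862, 16796, 58786, 208012, 742900, 2674440, 9694845
Sum = 5 + 14 + 42 + 132 + 429 + 1430 + 4862 + 16796 + 58786 + 208012 + 742900 + 2674440 + 9694845
= 13402693

13402693


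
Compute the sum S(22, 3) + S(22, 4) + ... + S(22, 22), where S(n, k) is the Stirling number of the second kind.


By definition, S(n, k) counts partitions of an n-set into exactly k nonempty blocks.
Computing row n = 22 for k = 3..22:
S(22, k): 5228079450, 727778623825, 19137821912055, 163305339345225, 602762379967440, 1142399079991620, 1241963303533920, 835143799377954, 366282500870286, 108823356051137, 22496861868481, 3295165281331, 345615943200, 26046574004, 1404142047, 53374629, 1389850, 23485, 231, 1
Sum = 4506715736350171.

4506715736350171


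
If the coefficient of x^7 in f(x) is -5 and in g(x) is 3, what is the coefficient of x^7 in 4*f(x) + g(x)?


Scalar multiplication scales coefficients: 4 * -5 = -20.
Then add the g coefficient: -20 + 3
= -17

-17


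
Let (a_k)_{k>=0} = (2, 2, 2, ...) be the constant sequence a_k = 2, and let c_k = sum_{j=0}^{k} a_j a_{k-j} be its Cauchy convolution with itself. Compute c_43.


Since a_j = 2 for all j >= 0, the convolution sum becomes
c_k = sum_{j=0}^{k} 2 * 2 = 4 * (k + 1).
Equivalently, the generating function of (a_k) is 2/(1 - x) and its square is 4/(1 - x)^2 = sum_{k>=0} 4(k + 1) x^k.
For k = 43: 4 * 44 = 176.

176


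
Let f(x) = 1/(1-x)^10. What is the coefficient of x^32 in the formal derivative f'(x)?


Differentiate: d/dx [ 1/(1-x)^r ] = r / (1-x)^(r+1).
Here r = 10, so f'(x) = 10 / (1-x)^11.
The expansion of 1/(1-x)^(r+1) has coefficient of x^n equal to C(n+r, r).
So the coefficient of x^32 in f'(x) is
10 * C(42, 10) = 10 * 1471442973 = 14714429730

14714429730


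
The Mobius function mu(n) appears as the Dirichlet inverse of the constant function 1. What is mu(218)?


218 = 2 * 109 (all distinct primes).
mu(218) = (-1)^2 = 1

1


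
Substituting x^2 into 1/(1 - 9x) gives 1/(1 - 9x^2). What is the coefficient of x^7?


Since 1/(1 - 9x^2) only has even powers of x,
the coefficient of x^7 (odd) is 0.

0


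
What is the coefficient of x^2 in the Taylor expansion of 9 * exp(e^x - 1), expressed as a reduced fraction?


exp(e^x - 1) = sum_{k>=0} Bell_k x^k / k!, where Bell_k is the k-th Bell number.
So the coefficient of x^2 is 9 * Bell_2 / 2!.
Computing: Bell_2 = 2 and 2! = 2, giving
9 * 2/2 = 9.

9


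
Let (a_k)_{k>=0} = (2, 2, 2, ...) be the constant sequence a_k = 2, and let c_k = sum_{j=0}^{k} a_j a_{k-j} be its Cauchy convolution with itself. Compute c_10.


Since a_j = 2 for all j >= 0, the convolution sum becomes
c_k = sum_{j=0}^{k} 2 * 2 = 4 * (k + 1).
Equivalently, the generating function of (a_k) is 2/(1 - x) and its square is 4/(1 - x)^2 = sum_{k>=0} 4(k + 1) x^k.
For k = 10: 4 * 11 = 44.

44


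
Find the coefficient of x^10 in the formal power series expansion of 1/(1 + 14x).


Write 1/(1 + c x) = 1/(1 - (-c) x) and apply the geometric-series identity
1/(1 - y) = sum_{k>=0} y^k to get 1/(1 + c x) = sum_{k>=0} (-c)^k x^k.
So the coefficient of x^k is (-c)^k = (-1)^k * c^k.
Here c = 14 and k = 10:
(-14)^10 = 1 * 289254654976 = 289254654976

289254654976


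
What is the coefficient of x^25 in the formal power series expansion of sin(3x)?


The Maclaurin series is sin(t) = sum_{k>=0} (-1)^k t^(2k+1) / (2k+1)!, so substituting t = 3x, only odd powers of x are nonzero, with coefficient of x^(2k+1) equal to (-1)^k 3^(2k+1) / (2k+1)!.
Write 25 = 2*12 + 1, giving the coefficient (-1)^12 * 3^25 / 25! = 847288609443/15511210043330985984000000 = 14348907/262683704098816000000.

14348907/262683704098816000000


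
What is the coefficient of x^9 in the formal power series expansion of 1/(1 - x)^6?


The expansion 1/(1 - x)^r = sum_{k>=0} C(k + r - 1, r - 1) x^k follows from the multiset / negative-binomial theorem (or from repeated differentiation of the geometric series).
For r = 6 and k = 9:
C(14, 5) = 87178291200 / (120 * 362880) = 2002.

2002


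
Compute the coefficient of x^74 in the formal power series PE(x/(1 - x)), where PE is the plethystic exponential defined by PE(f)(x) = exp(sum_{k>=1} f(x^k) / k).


For f(x) = x/(1 - x) we have
sum_{k>=1} f(x^k) / k = sum_{k>=1} (1/k) * x^k / (1 - x^k) = sum_{k, m >= 1} x^(k m) / k,
which after exponentiating simplifies to
PE(x/(1 - x)) = prod_{k>=1} 1 / (1 - x^k).
This is the generating function for the partition function p(n), so the coefficient of x^74 is p(74).
Computing p(74) by dynamic programming over parts 1, 2, ..., 74: p(74) = 7089500.

7089500


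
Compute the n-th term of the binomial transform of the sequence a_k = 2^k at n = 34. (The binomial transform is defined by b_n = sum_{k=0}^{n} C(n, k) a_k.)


With a_k = 2^k, b_n = sum_{k=0}^{n} C(n, k) 2^k = (1 + 2)^n by the binomial theorem.
For n = 34: (1 + 2)^34 = 3^34 = 16677181699666569.

16677181699666569


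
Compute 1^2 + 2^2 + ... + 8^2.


This power sum has a closed form given by Faulhaber's formula
sum_{k=1}^{m} k^p = (1 / (p + 1)) * sum_{j=0}^{p} C(p + 1, j) B_j m^(p + 1 - j),
but for small m direct computation is fastest:
1 + 4 + 9 + 16 + 25 + 36 + 49 + 64 = 204.

204


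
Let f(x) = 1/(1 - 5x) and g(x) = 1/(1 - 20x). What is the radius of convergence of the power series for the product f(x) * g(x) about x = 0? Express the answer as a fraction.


The radius of 1/(1 - 5x) is 1/5 (nearest singularity at x = 1/5), and the radius of 1/(1 - 20x) is 1/20.
The product f(x)*g(x) = 1/((1 - 5x)(1 - 20x)) has singularities at both 1/5 and 1/20, so its radius of convergence is the distance to the nearest one:
min(1/5, 1/20) = 1/20.

1/20


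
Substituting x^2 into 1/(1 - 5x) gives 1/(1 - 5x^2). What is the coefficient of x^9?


Since 1/(1 - 5x^2) only has even powers of x,
the coefficient of x^9 (odd) is 0.

0


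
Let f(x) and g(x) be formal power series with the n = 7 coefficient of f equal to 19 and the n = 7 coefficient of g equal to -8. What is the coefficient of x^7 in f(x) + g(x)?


Addition of formal power series is termwise.
The coefficient of x^7 in f + g = 19 + -8
= 11

11


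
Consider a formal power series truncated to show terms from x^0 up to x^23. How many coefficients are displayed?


From x^0 to x^23 inclusive, the count is 23 - 0 + 1 = 24.

24


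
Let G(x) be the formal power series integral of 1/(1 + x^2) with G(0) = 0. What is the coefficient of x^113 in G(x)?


1/(1 + x^2) = sum_{j>=0} (-1)^j x^(2j). Integrating termwise with G(0) = 0:
G(x) = sum_{j>=0} (-1)^j x^(2j+1) / (2j+1) = arctan(x).
Only odd powers are nonzero. For x^113 write 113 = 2*56 + 1, giving
(-1)^56 / 113 = 1/113 = 1/113.

1/113


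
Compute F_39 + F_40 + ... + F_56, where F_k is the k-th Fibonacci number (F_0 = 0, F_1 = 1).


Use the identity sum_{k=0}^{N} F_k = F_{N+2} - 1 (which follows from F_{k+2} - F_{k+1} = F_k). Then
sum_{k=39}^{56} F_k = (F_{58} - 1) - (F_{40} - 1) = F_{58} - F_{40}.
Computing: F_{58} = 591286729879, F_{40} = 102334155, so
Sum = 591286729879 - 102334155 = 591184395724.

591184395724


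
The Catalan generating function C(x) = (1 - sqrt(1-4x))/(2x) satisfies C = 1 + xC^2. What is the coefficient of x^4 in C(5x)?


Substituting x -> 5x scales the n-th coefficient by 5^n, so [x^4] C(5x) = 5^4 * C_4.
C_4 = C(2*4, 4)/(5) = 70/5 = 14.
So 5^4 * 14 = 625 * 14 = 8750.

8750


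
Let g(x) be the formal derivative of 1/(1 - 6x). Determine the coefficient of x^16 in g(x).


Differentiate termwise: d/dx sum_{k>=0} 6^k x^k = sum_{k>=1} k 6^k x^(k-1) = sum_{j>=0} (j+1) 6^(j+1) x^j.
Equivalently, d/dx [1/(1 - 6x)] = 6/(1 - 6x)^2.
For j = 16: 17 * 6^17 = 17 * 16926659444736 = 287753210560512.

287753210560512


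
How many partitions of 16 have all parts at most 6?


Using the generating function (1-x)^(-1)(1-x^2)^(-1)...(1-x^6)^(-1),
the coefficient of x^16 counts these restricted partitions.
Result = 136

136


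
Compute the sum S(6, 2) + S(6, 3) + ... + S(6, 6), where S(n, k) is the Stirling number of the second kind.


By definition, S(n, k) counts partitions of an n-set into exactly k nonempty blocks.
Computing row n = 6 for k = 2..6:
S(6, k): 31, 90, 65, 15, 1
Sum = 202.

202


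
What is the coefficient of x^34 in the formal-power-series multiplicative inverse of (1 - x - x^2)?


Let the inverse be f(x) = sum_{k>=0} a_k x^k. From f(x) * (1 - x - x^2) = 1 and matching coefficients:
 x^0: a_0 = 1.
 x^1: a_1 - a_0 = 0, so a_1 = 1.
 x^k (k >= 2): a_k - a_{k-1} - a_{k-2} = 0, i.e. a_k = a_{k-1} + a_{k-2}.
This is the Fibonacci-type recurrence shifted so that a_0 = a_1 = 1.
Iterating: a_0=1, a_1=1, a_2=2, a_3=3, a_4=5, a_5=8, a_6=13, a_7=21, a_8=34, a_9=55, ...
a_34 = 9227465.

9227465


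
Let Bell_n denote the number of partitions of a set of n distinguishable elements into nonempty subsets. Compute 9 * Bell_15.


Bell_15 can be computed from the Bell triangle or from Dobinski's identity Bell_n = (1/e) * sum_{k>=0} k^n / k!.
Computing Bell_15 = 1382958545.
Then 9 * 1382958545 = 12446626905.

12446626905


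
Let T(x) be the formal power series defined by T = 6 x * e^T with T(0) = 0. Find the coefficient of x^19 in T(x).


Apply the Lagrange inversion formula: if T = 6 x * phi(T) with phi(t) = e^t, then
[x^n] T = 6^n * (1/n) [t^(n-1)] phi(t)^n = 6^n * (1/n) [t^(n-1)] e^(n t) = 6^n * (1/n) * n^(n-1) / (n-1)! = 6^n * n^(n-1) / n!.
When c = 1 this is the Cayley count of rooted labeled trees on n vertices, divided by n!.
For n = 19: 6^19 * 19^18 / 19! = 609359740010496 * 104127350297911241532841/121645100408832000 = 7766672725568034822660288264/14889875.

7766672725568034822660288264/14889875


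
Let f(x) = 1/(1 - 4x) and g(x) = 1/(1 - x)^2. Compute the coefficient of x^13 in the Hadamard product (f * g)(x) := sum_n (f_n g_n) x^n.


f has coefficients f_k = 4^k. For g = 1/(1 - x)^2 the coefficient is g_k = C(k + 1, 1) = k + 1. The Hadamard coefficient is (f * g)_k = 4^k * (k + 1).
For k = 13: 4^13 * 14 = 67108864 * 14 = 939524096.

939524096


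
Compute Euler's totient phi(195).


phi(n) counts integers in [1, n] coprime to n. Using the multiplicative formula phi(n) = n * prod_{p | n} (1 - 1/p):
195 = 3 * 5 * 13, so
phi(195) = 195 * (1 - 1/3) * (1 - 1/5) * (1 - 1/13) = 96.

96


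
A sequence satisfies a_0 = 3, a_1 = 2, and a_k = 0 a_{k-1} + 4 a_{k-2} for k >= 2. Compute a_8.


The characteristic equation is t^2 - 0 t - 4 = 0, with roots r_1 = 2 and r_2 = -2 (so c_1 = r_1 + r_2, c_2 = -r_1 r_2 as required).
One can use the closed form a_n = A r_1^n + B r_2^n, but direct iteration is more reliable:
a_0 = 3, a_1 = 2, a_2 = 12, a_3 = 8, a_4 = 48, a_5 = 32, a_6 = 192, a_7 = 128, a_8 = 768.
So a_8 = 768.

768


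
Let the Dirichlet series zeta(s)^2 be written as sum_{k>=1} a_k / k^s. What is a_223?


The Dirichlet convolution of the constant function 1 with itself gives (1 * 1)(k) = sum_{d | k} 1 = d(k), the number of positive divisors of k.
Since zeta(s) = sum_{k>=1} 1/k^s, we have zeta(s)^2 = sum_{k>=1} d(k)/k^s, so a_k = d(k).
For k = 223: the divisors are 1, 223.
Count = 2.

2


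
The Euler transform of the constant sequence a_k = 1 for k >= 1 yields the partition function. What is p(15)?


The Euler transform converts the sequence a_k = 1 into the number of integer partitions.
Using the recurrence or dynamic programming:
p(15) = 176

176


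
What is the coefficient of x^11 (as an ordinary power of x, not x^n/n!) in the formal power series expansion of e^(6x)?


The exponential series is e^y = sum_{k>=0} y^k / k!. Substituting y = 6x gives
e^(6x) = sum_{k>=0} 6^k x^k / k!.
So the coefficient of x^n is a^n/n! with a = 6, n = 11:
6^11 / 11! = 362797056/39916800 = 17496/1925

17496/1925


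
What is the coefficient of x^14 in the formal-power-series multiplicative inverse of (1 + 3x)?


The inverse is 1/(1 + 3x). Apply the geometric identity 1/(1 - y) = sum_{k>=0} y^k with y = -3x:
1/(1 + 3x) = sum_{k>=0} (-3)^k x^k.
So the coefficient of x^14 is (-3)^14 = 4782969.

4782969


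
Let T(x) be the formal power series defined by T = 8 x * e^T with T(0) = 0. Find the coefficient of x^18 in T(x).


Apply the Lagrange inversion formula: if T = 8 x * phi(T) with phi(t) = e^t, then
[x^n] T = 8^n * (1/n) [t^(n-1)] phi(t)^n = 8^n * (1/n) [t^(n-1)] e^(n t) = 8^n * (1/n) * n^(n-1) / (n-1)! = 8^n * n^(n-1) / n!.
When c = 1 this is the Cayley count of rooted labeled trees on n vertices, divided by n!.
For n = 18: 8^18 * 18^17 / 18! = 18014398509481984 * 2185911559738696531968/6402373705728000 = 91580367978306252441724649472/14889875.

91580367978306252441724649472/14889875


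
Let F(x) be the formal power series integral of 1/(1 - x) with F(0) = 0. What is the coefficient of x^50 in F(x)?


1/(1 - x) = sum_{k>=0} x^k. Integrating termwise and using F(0) = 0 gives
F(x) = sum_{k>=0} x^(k+1) / (k+1) = sum_{m>=1} x^m / m = -ln(1 - x).
So the coefficient of x^50 is 1/50 = 1/50.

1/50


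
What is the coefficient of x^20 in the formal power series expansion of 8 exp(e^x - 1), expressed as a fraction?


exp(e^x - 1) is the exponential generating function for the Bell numbers Bell_k: exp(e^x - 1) = sum_{k>=0} Bell_k x^k / k!.
So the coefficient of x^20 in 8 exp(e^x - 1) is 8 Bell_20 / 20!.
Computing: Bell_20 = 51724158235372 and 20! = 2432902008176640000, giving
8 * 51724158235372/2432902008176640000 = 263898766507/1551595668480000.

263898766507/1551595668480000


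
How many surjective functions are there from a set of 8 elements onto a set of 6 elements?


By inclusion-exclusion on which target elements are missed, the number of surjections from an n-set onto a k-set is
surj(n, k) = sum_{j=0}^{k} (-1)^j C(k, j) (k - j)^n.
Equivalently surj(n, k) = k! * S(n, k), where S(n, k) is the Stirling number of the second kind.
For n = 8, k = 6:
S(8, 6) = 266, so
surj = 6! * 266 = 720 * 266 = 191520.

191520


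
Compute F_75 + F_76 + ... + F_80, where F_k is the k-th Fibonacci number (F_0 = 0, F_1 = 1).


Use the identity sum_{k=0}^{N} F_k = F_{N+2} - 1 (which follows from F_{k+2} - F_{k+1} = F_k). Then
sum_{k=75}^{80} F_k = (F_{82} - 1) - (F_{76} - 1) = F_{82} - F_{76}.
Computing: F_{82} = 61305790721611591, F_{76} = 3416454622906707, so
Sum = 61305790721611591 - 3416454622906707 = 57889336098704884.

57889336098704884


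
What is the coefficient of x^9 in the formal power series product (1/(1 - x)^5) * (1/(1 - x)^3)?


Combine the factors: (1/(1 - x)^5) * (1/(1 - x)^3) = 1/(1 - x)^8.
Then use 1/(1 - x)^r = sum_{k>=0} C(k + r - 1, r - 1) x^k with r = 8 and k = 9:
C(16, 7) = 11440.

11440


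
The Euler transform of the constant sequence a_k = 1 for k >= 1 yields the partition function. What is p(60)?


The Euler transform converts the sequence a_k = 1 into the number of integer partitions.
Using the recurrence or dynamic programming:
p(60) = 966467

966467


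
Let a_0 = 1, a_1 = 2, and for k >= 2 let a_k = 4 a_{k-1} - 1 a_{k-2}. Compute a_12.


Iterating the recurrence forward:
a_0 = 1
a_1 = 2
a_2 = 4*2 - 1*1 = 7
a_3 = 4*7 - 1*2 = 26
a_4 = 4*26 - 1*7 = 97
a_5 = 4*97 - 1*26 = 362
a_6 = 4*362 - 1*97 = 1351
a_7 = 4*1351 - 1*362 = 5042
a_8 = 4*5042 - 1*1351 = 18817
a_9 = 4*18817 - 1*5042 = 70226
a_10 = 4*70226 - 1*18817 = 262087
a_11 = 4*262087 - 1*70226 = 978122
a_12 = 4*978122 - 1*262087 = 3650401
So a_12 = 3650401.

3650401


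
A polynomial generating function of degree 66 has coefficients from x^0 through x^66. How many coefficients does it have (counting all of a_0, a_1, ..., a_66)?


A polynomial of degree 66 takes the form a_0 + a_1 x + ... + a_66 x^66.
The number of coefficients is 66 + 1 = 67.

67


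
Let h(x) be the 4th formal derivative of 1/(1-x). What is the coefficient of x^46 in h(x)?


Differentiating 4 times: d^4/dx^4 [1/(1-x)] = 4!/(1-x)^5.
The expansion 1/(1-x)^5 = sum_{k>=0} C(k+4, 4) x^k, so the coefficient of x^n in 4!/(1-x)^5 is 4! * C(n+4, 4).
For n = 46: 24 * C(50, 4) = 24 * 230300 = 5527200

5527200


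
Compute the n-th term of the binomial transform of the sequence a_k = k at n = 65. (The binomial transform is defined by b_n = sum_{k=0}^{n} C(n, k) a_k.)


With a_k = k, b_n = sum_{k=0}^{n} C(n, k) k. Using k * C(n, k) = n * C(n-1, k-1) gives b_n = n * sum_{k>=1} C(n-1, k-1) = n * 2^(n-1).
For n = 65: 65 * 2^64 = 65 * 18446744073709551616 = 1199038364791120855040.

1199038364791120855040


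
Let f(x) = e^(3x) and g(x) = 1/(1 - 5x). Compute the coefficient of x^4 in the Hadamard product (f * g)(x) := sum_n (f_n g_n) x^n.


Expanding: f_k = 3^k/k! (from e^(3x)) and g_k = 5^k (from 1/(1 - 5x)). So the Hadamard coefficient (f * g)_k = 3^k 5^k / k! = (15)^k / k!.
For k = 4: 15^4/4! = 50625/24 = 16875/8.

16875/8


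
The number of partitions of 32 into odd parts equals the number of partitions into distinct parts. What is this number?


Computing partitions of 32 into odd parts (1, 3, 5, ...):
Using the generating function prod_{k>=0} 1/(1-x^(2k+1)),
the count is 390

390


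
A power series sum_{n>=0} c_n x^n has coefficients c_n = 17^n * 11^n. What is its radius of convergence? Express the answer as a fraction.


By the root test (Cauchy-Hadamard), the radius is R = 1 / limsup_n |c_n|^(1/n).
Here |c_n|^(1/n) = (17^n * 11^n)^(1/n) = 17 * 11 = 187 for all n.
So R = 1/187 = 1/187.

1/187


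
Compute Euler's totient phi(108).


phi(n) counts integers in [1, n] coprime to n. Using the multiplicative formula phi(n) = n * prod_{p | n} (1 - 1/p):
108 = 2^2 * 3^3, so
phi(108) = 108 * (1 - 1/2) * (1 - 1/3) = 36.

36


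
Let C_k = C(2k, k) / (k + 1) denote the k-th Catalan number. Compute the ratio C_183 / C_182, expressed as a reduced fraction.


Using C_k = (2k)! / (k! (k+1)!), the ratio C_{k+1}/C_k simplifies to
C_{k+1}/C_k = [(2k+2)! / ((k+1)! (k+2)!)] * [k! (k+1)! / (2k)!]
 = (2k+2)(2k+1) / ((k+1)(k+2)) = 2(2k+1) / (k+2).
For k = 182: 2(2*182 + 1) / (182 + 2) = 730/184 = 365/92.

365/92


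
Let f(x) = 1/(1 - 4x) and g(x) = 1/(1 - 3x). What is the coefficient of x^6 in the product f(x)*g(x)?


The coefficient of x^n in f*g is the Cauchy product: sum_{k=0}^{n} a^k * b^(n-k).
With a=4, b=3, n=6:
sum_{k=0}^{6} 4^k * 3^(6-k)
= 14197

14197


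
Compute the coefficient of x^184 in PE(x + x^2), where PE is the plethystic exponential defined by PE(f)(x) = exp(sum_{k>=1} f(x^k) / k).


With f(x) = x + x^2, the exponent is sum_{k>=1} (x^k + x^(2k)) / k = -ln(1 - x) - ln(1 - x^2). Exponentiating:
PE(x + x^2) = 1 / ((1 - x)(1 - x^2)).
This is the generating function for partitions of n into parts of size 1 or 2. The number of 2's can be any j in 0..92, and the rest are 1's, so
[x^184] = floor(184/2) + 1 = 93.

93


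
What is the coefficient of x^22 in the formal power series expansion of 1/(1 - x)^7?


The negative binomial / multiset identity is
1/(1 - x)^r = sum_{k>=0} C(k + r - 1, r - 1) x^k.
Here r = 7 and k = 22, so the coefficient is
C(22 + 6, 6) = C(28, 6)
= 376740

376740


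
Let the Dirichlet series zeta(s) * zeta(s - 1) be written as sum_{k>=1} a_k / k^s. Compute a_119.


Convolution gives a_k = sum_{d | k} d * 1 = sum_{d | k} d = sigma(k), the sum of positive divisors of k.
For k = 119, the divisors are 1, 7, 17, 119, so
sigma(119) = 1 + 7 + 17 + 119 = 144.

144


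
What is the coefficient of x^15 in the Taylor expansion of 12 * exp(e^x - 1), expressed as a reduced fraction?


exp(e^x - 1) = sum_{k>=0} Bell_k x^k / k!, where Bell_k is the k-th Bell number.
So the coefficient of x^15 is 12 * Bell_15 / 15!.
Computing: Bell_15 = 1382958545 and 15! = 1307674368000, giving
12 * 1382958545/1307674368000 = 276591709/21794572800.

276591709/21794572800


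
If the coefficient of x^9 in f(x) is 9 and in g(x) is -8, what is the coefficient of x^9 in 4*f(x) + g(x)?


Scalar multiplication scales coefficients: 4 * 9 = 36.
Then add the g coefficient: 36 + -8
= 28

28


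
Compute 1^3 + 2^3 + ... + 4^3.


This power sum has a closed form given by Faulhaber's formula
sum_{k=1}^{m} k^p = (1 / (p + 1)) * sum_{j=0}^{p} C(p + 1, j) B_j m^(p + 1 - j),
but for small m direct computation is fastest:
1 + 8 + 27 + 64 = 100.

100


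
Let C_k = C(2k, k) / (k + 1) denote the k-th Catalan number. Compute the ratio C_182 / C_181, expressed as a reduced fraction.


Using C_k = (2k)! / (k! (k+1)!), the ratio C_{k+1}/C_k simplifies to
C_{k+1}/C_k = [(2k+2)! / ((k+1)! (k+2)!)] * [k! (k+1)! / (2k)!]
 = (2k+2)(2k+1) / ((k+1)(k+2)) = 2(2k+1) / (k+2).
For k = 181: 2(2*181 + 1) / (181 + 2) = 726/183 = 242/61.

242/61


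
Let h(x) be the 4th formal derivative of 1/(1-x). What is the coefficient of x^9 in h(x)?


Differentiating 4 times: d^4/dx^4 [1/(1-x)] = 4!/(1-x)^5.
The expansion 1/(1-x)^5 = sum_{k>=0} C(k+4, 4) x^k, so the coefficient of x^n in 4!/(1-x)^5 is 4! * C(n+4, 4).
For n = 9: 24 * C(13, 4) = 24 * 715 = 17160

17160


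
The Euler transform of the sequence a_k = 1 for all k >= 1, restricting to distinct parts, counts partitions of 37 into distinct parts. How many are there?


Partitions of 37 into distinct parts can be computed via generating function.
Product (1+x)(1+x^2)(1+x^3)...
The coefficient of x^37 = 760

760


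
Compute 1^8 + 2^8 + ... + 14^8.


This power sum has a closed form given by Faulhaber's formula
sum_{k=1}^{m} k^p = (1 / (p + 1)) * sum_{j=0}^{p} C(p + 1, j) B_j m^(p + 1 - j),
but for small m direct computation is fastest:
1 + 256 + 6561 + 65536 + 390625 + 1679616 + 5764801 + 16777216 + 43046721 + 100000000 + 214358881 + 429981696 + 815730721 + 1475789056 = 3103591687.

3103591687


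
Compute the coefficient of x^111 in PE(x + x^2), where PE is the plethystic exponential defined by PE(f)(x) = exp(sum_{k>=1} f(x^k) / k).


With f(x) = x + x^2, the exponent is sum_{k>=1} (x^k + x^(2k)) / k = -ln(1 - x) - ln(1 - x^2). Exponentiating:
PE(x + x^2) = 1 / ((1 - x)(1 - x^2)).
This is the generating function for partitions of n into parts of size 1 or 2. The number of 2's can be any j in 0..55, and the rest are 1's, so
[x^111] = floor(111/2) + 1 = 56.

56


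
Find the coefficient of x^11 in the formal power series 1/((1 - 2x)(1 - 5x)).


By partial fractions or Cauchy convolution:
The coefficient equals sum_{k=0}^{11} 2^k * 5^(11-k).
= 81378843

81378843


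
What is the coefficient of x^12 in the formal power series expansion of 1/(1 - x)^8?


The negative binomial / multiset identity is
1/(1 - x)^r = sum_{k>=0} C(k + r - 1, r - 1) x^k.
Here r = 8 and k = 12, so the coefficient is
C(12 + 7, 7) = C(19, 7)
= 50388

50388


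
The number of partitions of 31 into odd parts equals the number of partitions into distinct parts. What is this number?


Computing partitions of 31 into odd parts (1, 3, 5, ...):
Using the generating function prod_{k>=0} 1/(1-x^(2k+1)),
the count is 340

340


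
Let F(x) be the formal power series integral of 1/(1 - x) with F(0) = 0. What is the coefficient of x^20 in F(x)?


1/(1 - x) = sum_{k>=0} x^k. Integrating termwise and using F(0) = 0 gives
F(x) = sum_{k>=0} x^(k+1) / (k+1) = sum_{m>=1} x^m / m = -ln(1 - x).
So the coefficient of x^20 is 1/20 = 1/20.

1/20


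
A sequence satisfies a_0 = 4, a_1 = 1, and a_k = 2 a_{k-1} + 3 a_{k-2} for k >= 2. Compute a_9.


The characteristic equation is t^2 - 2 t - 3 = 0, with roots r_1 = 3 and r_2 = -1 (so c_1 = r_1 + r_2, c_2 = -r_1 r_2 as required).
One can use the closed form a_n = A r_1^n + B r_2^n, but direct iteration is more reliable:
a_0 = 4, a_1 = 1, a_2 = 14, a_3 = 31, a_4 = 104, a_5 = 301, a_6 = 914, a_7 = 2731, a_8 = 8204, a_9 = 24601.
So a_9 = 24601.

24601


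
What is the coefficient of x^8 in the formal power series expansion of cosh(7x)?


The Maclaurin series is cosh(t) = sum_{m>=0} t^(2m) / (2m)!, so substituting t = 7x, only even powers of x are nonzero, with coefficient of x^(2m) equal to 7^(2m) / (2m)!.
For x^8 the coefficient is 7^8/8! = 5764801/40320 = 823543/5760.

823543/5760


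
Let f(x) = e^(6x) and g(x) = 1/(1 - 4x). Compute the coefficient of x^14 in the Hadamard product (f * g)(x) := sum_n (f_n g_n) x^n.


Expanding: f_k = 6^k/k! (from e^(6x)) and g_k = 4^k (from 1/(1 - 4x)). So the Hadamard coefficient (f * g)_k = 6^k 4^k / k! = (24)^k / k!.
For k = 14: 24^14/14! = 21035720123168587776/87178291200 = 42268920643584/175175.

42268920643584/175175


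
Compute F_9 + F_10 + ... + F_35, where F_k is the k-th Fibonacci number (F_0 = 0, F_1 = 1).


Use the identity sum_{k=0}^{N} F_k = F_{N+2} - 1 (which follows from F_{k+2} - F_{k+1} = F_k). Then
sum_{k=9}^{35} F_k = (F_{37} - 1) - (F_{10} - 1) = F_{37} - F_{10}.
Computing: F_{37} = 24157817, F_{10} = 55, so
Sum = 24157817 - 55 = 24157762.

24157762


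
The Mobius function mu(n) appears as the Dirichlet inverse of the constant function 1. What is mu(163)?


163 = 163 (all distinct primes).
mu(163) = (-1)^1 = -1

-1


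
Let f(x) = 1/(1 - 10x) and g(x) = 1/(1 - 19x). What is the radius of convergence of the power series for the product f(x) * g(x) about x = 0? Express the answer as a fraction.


The radius of 1/(1 - 10x) is 1/10 (nearest singularity at x = 1/10), and the radius of 1/(1 - 19x) is 1/19.
The product f(x)*g(x) = 1/((1 - 10x)(1 - 19x)) has singularities at both 1/10 and 1/19, so its radius of convergence is the distance to the nearest one:
min(1/10, 1/19) = 1/19.

1/19


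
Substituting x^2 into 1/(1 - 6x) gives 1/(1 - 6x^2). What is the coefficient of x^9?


Since 1/(1 - 6x^2) only has even powers of x,
the coefficient of x^9 (odd) is 0.

0


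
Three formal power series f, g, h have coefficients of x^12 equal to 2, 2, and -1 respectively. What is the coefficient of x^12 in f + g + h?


Series addition is componentwise:
2 + 2 + -1
= 3

3


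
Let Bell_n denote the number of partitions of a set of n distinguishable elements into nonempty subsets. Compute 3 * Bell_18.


Bell_18 can be computed from the Bell triangle or from Dobinski's identity Bell_n = (1/e) * sum_{k>=0} k^n / k!.
Computing Bell_18 = 682076806159.
Then 3 * 682076806159 = 2046230418477.

2046230418477


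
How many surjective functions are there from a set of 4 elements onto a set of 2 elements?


By inclusion-exclusion on which target elements are missed, the number of surjections from an n-set onto a k-set is
surj(n, k) = sum_{j=0}^{k} (-1)^j C(k, j) (k - j)^n.
Equivalently surj(n, k) = k! * S(n, k), where S(n, k) is the Stirling number of the second kind.
For n = 4, k = 2:
S(4, 2) = 7, so
surj = 2! * 7 = 2 * 7 = 14.

14


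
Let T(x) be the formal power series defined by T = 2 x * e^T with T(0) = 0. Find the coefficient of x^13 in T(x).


Apply the Lagrange inversion formula: if T = 2 x * phi(T) with phi(t) = e^t, then
[x^n] T = 2^n * (1/n) [t^(n-1)] phi(t)^n = 2^n * (1/n) [t^(n-1)] e^(n t) = 2^n * (1/n) * n^(n-1) / (n-1)! = 2^n * n^(n-1) / n!.
When c = 1 this is the Cayley count of rooted labeled trees on n vertices, divided by n!.
For n = 13: 2^13 * 13^12 / 13! = 8192 * 23298085122481/6227020800 = 14337283152296/467775.

14337283152296/467775


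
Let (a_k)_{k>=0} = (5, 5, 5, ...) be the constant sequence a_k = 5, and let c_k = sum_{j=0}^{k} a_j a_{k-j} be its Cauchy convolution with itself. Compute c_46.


Since a_j = 5 for all j >= 0, the convolution sum becomes
c_k = sum_{j=0}^{k} 5 * 5 = 25 * (k + 1).
Equivalently, the generating function of (a_k) is 5/(1 - x) and its square is 25/(1 - x)^2 = sum_{k>=0} 25(k + 1) x^k.
For k = 46: 25 * 47 = 1175.

1175


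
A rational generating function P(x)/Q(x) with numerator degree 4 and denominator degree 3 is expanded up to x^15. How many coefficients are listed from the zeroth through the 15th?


Expanding up to x^15 gives the coefficients for x^0, x^1, ..., x^15.
That is 15 + 1 = 16 coefficients in total.

16


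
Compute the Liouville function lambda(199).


The Liouville function is lambda(k) = (-1)^Omega(k), where Omega(k) counts the prime factors of k with multiplicity.
Factoring: 199 = 199, so Omega(199) = 1.
lambda(199) = (-1)^1 = -1.

-1


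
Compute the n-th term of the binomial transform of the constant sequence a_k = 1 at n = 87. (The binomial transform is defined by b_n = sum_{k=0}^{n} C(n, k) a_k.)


With a_k = 1 for all k, b_n = sum_{k=0}^{n} C(n, k) = 2^n by the binomial theorem.
For n = 87: 2^87 = 154742504910672534362390528.

154742504910672534362390528


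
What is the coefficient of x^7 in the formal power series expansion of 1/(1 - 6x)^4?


The general identity 1/(1 - c x)^r = sum_{k>=0} c^k C(k + r - 1, r - 1) x^k follows by substituting y = c x into 1/(1 - y)^r = sum_{k>=0} C(k + r - 1, r - 1) y^k.
For c = 6, r = 4, k = 7:
6^7 * C(10, 3) = 279936 * 120 = 33592320.

33592320


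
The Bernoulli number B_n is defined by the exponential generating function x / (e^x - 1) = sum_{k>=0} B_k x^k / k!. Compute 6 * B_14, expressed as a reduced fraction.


Bernoulli numbers can also be computed recursively via B_0 = 1 and sum_{j=0}^{m} C(m+1, j) B_j = 0 for m >= 1. Odd-index Bernoulli numbers vanish for k >= 3.
Computing B_14 = 7/6, so 6 * B_14 = 6 * 7/6 = 7.

7


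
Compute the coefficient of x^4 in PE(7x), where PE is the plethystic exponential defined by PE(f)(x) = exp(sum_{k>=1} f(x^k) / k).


With f(x) = 7x, the exponent is sum_{k>=1} 7 x^k / k = 7 * (-ln(1 - x)). Exponentiating:
PE(7x) = exp(-7 ln(1 - x)) = 1/(1 - x)^7.
By the negative binomial expansion, [x^n] 1/(1 - x)^7 = C(n + 6, 6).
For n = 4: C(10, 6) = 210.

210


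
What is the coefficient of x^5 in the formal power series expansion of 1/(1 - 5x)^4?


The general identity 1/(1 - c x)^r = sum_{k>=0} c^k C(k + r - 1, r - 1) x^k follows by substituting y = c x into 1/(1 - y)^r = sum_{k>=0} C(k + r - 1, r - 1) y^k.
For c = 5, r = 4, k = 5:
5^5 * C(8, 3) = 3125 * 56 = 175000.

175000


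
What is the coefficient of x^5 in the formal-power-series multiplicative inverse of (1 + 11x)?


The inverse is 1/(1 + 11x). Apply the geometric identity 1/(1 - y) = sum_{k>=0} y^k with y = -11x:
1/(1 + 11x) = sum_{k>=0} (-11)^k x^k.
So the coefficient of x^5 is (-11)^5 = -161051.

-161051


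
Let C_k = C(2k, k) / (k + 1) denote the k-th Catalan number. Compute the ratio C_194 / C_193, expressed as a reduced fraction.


Using C_k = (2k)! / (k! (k+1)!), the ratio C_{k+1}/C_k simplifies to
C_{k+1}/C_k = [(2k+2)! / ((k+1)! (k+2)!)] * [k! (k+1)! / (2k)!]
 = (2k+2)(2k+1) / ((k+1)(k+2)) = 2(2k+1) / (k+2).
For k = 193: 2(2*193 + 1) / (193 + 2) = 774/195 = 258/65.

258/65


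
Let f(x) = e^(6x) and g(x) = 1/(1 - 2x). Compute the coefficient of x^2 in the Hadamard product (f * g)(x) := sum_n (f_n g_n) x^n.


Expanding: f_k = 6^k/k! (from e^(6x)) and g_k = 2^k (from 1/(1 - 2x)). So the Hadamard coefficient (f * g)_k = 6^k 2^k / k! = (12)^k / k!.
For k = 2: 12^2/2! = 144/2 = 72.

72


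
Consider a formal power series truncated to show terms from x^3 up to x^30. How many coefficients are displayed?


From x^3 to x^30 inclusive, the count is 30 - 3 + 1 = 28.

28


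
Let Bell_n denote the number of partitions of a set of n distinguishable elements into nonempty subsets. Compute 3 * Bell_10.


Bell_10 can be computed from the Bell triangle or from Dobinski's identity Bell_n = (1/e) * sum_{k>=0} k^n / k!.
Computing Bell_10 = 115975.
Then 3 * 115975 = 347925.

347925


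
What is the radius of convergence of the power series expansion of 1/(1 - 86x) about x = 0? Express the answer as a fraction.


Expanding 1/(1 - 86x) = sum_{k>=0} 86^k x^k, the series converges when |86x| < 1, i.e., |x| < 1/86.
So the radius of convergence is 1/86 = 1/86.

1/86


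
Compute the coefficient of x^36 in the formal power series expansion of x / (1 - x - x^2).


Let f(x) = sum_{k>=0} a_k x^k. Multiplying f(x) * (1 - x - x^2) = x and matching coefficients gives a_0 = 0, a_1 = 1, and a_k = a_{k-1} + a_{k-2} for k >= 2. These are the Fibonacci numbers F_k.
Iterating from F_0 = 0, F_1 = 1:
F_0=0, F_1=1, F_2=1, F_3=2, F_4=3, F_5=5, F_6=8, F_7=13, F_8=21, F_9=34, ...
F_36 = 14930352.

14930352


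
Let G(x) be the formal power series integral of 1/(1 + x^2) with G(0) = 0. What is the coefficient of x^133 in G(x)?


1/(1 + x^2) = sum_{j>=0} (-1)^j x^(2j). Integrating termwise with G(0) = 0:
G(x) = sum_{j>=0} (-1)^j x^(2j+1) / (2j+1) = arctan(x).
Only odd powers are nonzero. For x^133 write 133 = 2*66 + 1, giving
(-1)^66 / 133 = 1/133 = 1/133.

1/133


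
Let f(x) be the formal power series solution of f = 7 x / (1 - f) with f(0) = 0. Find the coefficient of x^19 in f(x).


Apply Lagrange inversion: f = 7 x * phi(f) with phi(t) = 1/(1 - t), so
[x^n] f = 7^n * (1/n) [t^(n-1)] phi(t)^n = 7^n * (1/n) [t^(n-1)] (1 - t)^(-n) = 7^n * (1/n) C(2n - 2, n - 1) = 7^n * C_{n-1}.
For n = 19: C_18 = C(36, 18) / 19 = 9075135300/19 = 477638700.
With the 7^19 = 11398895185373143 factor, the coefficient is 11398895185373143 * 477638700 = 5444553477777887037434100.

5444553477777887037434100


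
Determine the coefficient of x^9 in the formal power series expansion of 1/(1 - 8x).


The geometric series identity gives 1/(1 - c x) = sum_{k>=0} c^k x^k, so the coefficient of x^k is c^k.
Here c = 8 and k = 9.
Computing: 8^9 = 134217728

134217728


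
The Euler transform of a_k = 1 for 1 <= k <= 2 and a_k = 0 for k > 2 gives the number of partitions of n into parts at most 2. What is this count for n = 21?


Partitions of 21 into parts at most 2:
Using generating function (1-x)^(-1)(1-x^2)^(-1),
the coefficient of x^21 = 11

11
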